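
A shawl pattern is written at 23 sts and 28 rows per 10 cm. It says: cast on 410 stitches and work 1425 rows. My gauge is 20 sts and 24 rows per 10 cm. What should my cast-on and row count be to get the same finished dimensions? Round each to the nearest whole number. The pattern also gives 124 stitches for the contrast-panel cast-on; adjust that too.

Stitches: 410 × 20/23 = 356.52 → 357.
Rows: 1425 × 24/28 = 1221.43 → 1221.
contrast-panel cast-on: 124 × 20/23 = 107.83 → 108.

Cast on 357 stitches; work 1221 rows; contrast-panel cast-on 108 stitches.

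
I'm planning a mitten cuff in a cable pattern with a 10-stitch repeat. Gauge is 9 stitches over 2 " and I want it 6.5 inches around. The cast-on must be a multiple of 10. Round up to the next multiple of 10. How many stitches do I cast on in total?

9 / 2 = 4.5 sts per inch.
6.5 × 4.5 = 29.25 sts.
Next multiple of 10: 30.

CO 30 sts.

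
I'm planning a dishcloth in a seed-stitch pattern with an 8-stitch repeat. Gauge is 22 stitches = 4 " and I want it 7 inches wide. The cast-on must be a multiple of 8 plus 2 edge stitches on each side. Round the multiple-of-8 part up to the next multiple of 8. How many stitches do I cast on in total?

Cast on 44 stitches.

22 / 4 = 5.5 sts per inch.
7 × 5.5 = 38.50 sts.
Less 4 edge sts → 34.50 for the repeat.
Next multiple of 8: 40.
Add back 4 edge sts → 44.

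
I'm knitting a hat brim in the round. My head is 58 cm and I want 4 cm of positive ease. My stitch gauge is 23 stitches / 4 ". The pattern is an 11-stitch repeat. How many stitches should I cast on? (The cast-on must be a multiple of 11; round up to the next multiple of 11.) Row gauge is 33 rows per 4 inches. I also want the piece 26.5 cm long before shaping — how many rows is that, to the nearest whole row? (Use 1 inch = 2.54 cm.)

Cast on 143 stitches; work 86 rows.

Finished = 58 + 4 = 62 cm.
62 cm × 1/2.54 = 24.41 inches.
23/4 = 5.75 sts per in; 24.41 × 5.75 = 140.35 sts.
Next multiple of 11 → 143.
26.5 cm = 10.43 inches; × 8.25 = 86.07 → 86 rows.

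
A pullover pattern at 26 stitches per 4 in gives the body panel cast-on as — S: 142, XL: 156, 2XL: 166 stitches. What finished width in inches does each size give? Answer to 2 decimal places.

S 21.85 inches; XL 24.00 inches; 2XL 25.54 inches.

26/4 = 6.5 sts per in.
S: 142 / 6.5 = 21.846 → 21.85 in.
XL: 156 / 6.5 = 24.000 → 24.00 in.
2XL: 166 / 6.5 = 25.538 → 25.54 in.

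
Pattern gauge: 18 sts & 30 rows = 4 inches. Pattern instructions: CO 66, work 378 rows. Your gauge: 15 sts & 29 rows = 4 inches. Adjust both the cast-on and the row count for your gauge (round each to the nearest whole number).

Cast on 55 stitches; work 365 rows.

Stitches: 66 × 15/18 = 55.00 → 55.
Rows: 378 × 29/30 = 365.40 → 365.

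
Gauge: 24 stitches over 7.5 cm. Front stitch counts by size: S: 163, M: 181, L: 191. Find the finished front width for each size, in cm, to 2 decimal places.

S 50.94 cm; M 56.56 cm; L 59.69 cm.

24/7.5 = 3.2 sts per cm.
S: 163 / 3.2 = 50.938 → 50.94 cm.
M: 181 / 3.2 = 56.562 → 56.56 cm.
L: 191 / 3.2 = 59.688 → 59.69 cm.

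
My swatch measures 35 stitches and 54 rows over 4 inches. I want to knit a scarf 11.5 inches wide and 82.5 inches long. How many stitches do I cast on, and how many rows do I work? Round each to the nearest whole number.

Cast on 101 stitches and work 1114 rows.

Stitch gauge = 35/4 = 8.75 sts/in; 11.5 × 8.75 = 100.62 → 101 sts.
Row gauge = 54/4 = 13.5 rows/in; 82.5 × 13.5 = 1113.75 → 1114 rows.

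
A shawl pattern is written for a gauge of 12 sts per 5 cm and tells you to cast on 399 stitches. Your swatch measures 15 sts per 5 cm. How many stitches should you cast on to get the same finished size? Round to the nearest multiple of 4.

Cast on 500 stitches.

Scale factor = 15 / 12 = 1.250.
399 × 15 / 12 = 498.75 sts.
→ 500 sts.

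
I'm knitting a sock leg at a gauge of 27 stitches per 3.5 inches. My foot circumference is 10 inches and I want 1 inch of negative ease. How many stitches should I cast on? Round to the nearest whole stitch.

69 stitches.

Finished = 10 − 1 = 9 in.
27 / 3.5 = 7.714 sts per inch.
9.00 × 7.714 = 69.43 sts.
→ 69 sts.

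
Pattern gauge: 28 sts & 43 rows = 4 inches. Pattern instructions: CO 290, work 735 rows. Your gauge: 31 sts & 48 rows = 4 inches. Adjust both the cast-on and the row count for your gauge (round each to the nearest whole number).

Stitches: 290 × 31/28 = 321.07 → 321.
Rows: 735 × 48/43 = 820.47 → 820.

Cast on 321 stitches; work 820 rows.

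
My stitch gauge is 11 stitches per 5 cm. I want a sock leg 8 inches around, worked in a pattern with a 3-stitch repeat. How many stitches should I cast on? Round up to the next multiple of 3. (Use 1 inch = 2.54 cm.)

Cast on 45 stitches.

8 in = 8 × 2.54 = 20.32 cm.
11 / 5 = 2.2 sts/cm.
20.32 × 2.2 = 44.70 sts.
→ 45.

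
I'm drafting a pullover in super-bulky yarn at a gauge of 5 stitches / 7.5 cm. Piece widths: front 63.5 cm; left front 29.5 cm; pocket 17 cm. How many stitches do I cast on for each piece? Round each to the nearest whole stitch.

front 42; left front 20; pocket 11.

Rate = 5/7.5 = 0.667 sts per cm.
front: 63.5 × 0.667 = 42.33 → 42.
left front: 29.5 × 0.667 = 19.67 → 20.
pocket: 17 × 0.667 = 11.33 → 11.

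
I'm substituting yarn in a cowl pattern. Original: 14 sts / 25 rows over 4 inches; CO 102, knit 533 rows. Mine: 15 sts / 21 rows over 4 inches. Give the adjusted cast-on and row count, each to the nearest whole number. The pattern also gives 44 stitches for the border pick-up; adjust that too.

Cast on 109 stitches; work 448 rows; border pick-up 47 stitches.

Stitches: 102 × 15/14 = 109.29 → 109.
Rows: 533 × 21/25 = 447.72 → 448.
border pick-up: 44 × 15/14 = 47.14 → 47.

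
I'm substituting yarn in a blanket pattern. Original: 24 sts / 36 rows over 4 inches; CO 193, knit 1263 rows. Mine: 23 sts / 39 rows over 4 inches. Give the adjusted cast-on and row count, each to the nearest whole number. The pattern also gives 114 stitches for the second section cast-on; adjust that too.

Stitches: 193 × 23/24 = 184.96 → 185.
Rows: 1263 × 39/36 = 1368.25 → 1368.
second section cast-on: 114 × 23/24 = 109.25 → 109.

Cast on 185 stitches; work 1368 rows; second section cast-on 109 stitches.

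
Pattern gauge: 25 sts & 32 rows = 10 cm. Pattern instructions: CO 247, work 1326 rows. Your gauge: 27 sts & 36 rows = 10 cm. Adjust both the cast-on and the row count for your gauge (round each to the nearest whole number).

Stitches: 247 × 27/25 = 266.76 → 267.
Rows: 1326 × 36/32 = 1491.75 → 1492.

Cast on 267 stitches; work 1492 rows.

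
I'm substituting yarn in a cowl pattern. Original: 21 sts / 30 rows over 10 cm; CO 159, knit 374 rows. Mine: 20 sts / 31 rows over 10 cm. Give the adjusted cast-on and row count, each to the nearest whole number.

Stitches: 159 × 20/21 = 151.43 → 151.
Rows: 374 × 31/30 = 386.47 → 386.

Cast on 151 stitches; work 386 rows.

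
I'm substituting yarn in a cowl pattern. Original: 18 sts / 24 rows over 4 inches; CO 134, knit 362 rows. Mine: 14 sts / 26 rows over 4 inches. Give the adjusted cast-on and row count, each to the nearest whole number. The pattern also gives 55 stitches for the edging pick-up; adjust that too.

Cast on 104 stitches; work 392 rows; edging pick-up 43 stitches.

Stitches: 134 × 14/18 = 104.22 → 104.
Rows: 362 × 26/24 = 392.17 → 392.
edging pick-up: 55 × 14/18 = 42.78 → 43.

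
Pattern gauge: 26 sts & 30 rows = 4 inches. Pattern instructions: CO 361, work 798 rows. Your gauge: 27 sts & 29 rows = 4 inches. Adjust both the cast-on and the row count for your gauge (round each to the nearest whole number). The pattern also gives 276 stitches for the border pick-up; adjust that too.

Stitches: 361 × 27/26 = 374.88 → 375.
Rows: 798 × 29/30 = 771.40 → 771.
border pick-up: 276 × 27/26 = 286.62 → 287.

Cast on 375 stitches; work 771 rows; border pick-up 287 stitches.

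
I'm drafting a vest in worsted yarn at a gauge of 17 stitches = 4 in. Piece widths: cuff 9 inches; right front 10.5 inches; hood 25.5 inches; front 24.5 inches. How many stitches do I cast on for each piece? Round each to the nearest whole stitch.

Rate = 17/4 = 4.25 sts per in.
cuff: 9 × 4.25 = 38.25 → 38.
right front: 10.5 × 4.25 = 44.62 → 45.
hood: 25.5 × 4.25 = 108.38 → 108.
front: 24.5 × 4.25 = 104.12 → 104.

cuff 38; right front 45; hood 108; front 104.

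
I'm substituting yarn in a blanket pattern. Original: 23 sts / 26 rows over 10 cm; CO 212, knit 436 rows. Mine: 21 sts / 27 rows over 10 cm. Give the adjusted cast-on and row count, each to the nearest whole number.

Cast on 194 stitches; work 453 rows.

Stitches: 212 × 21/23 = 193.57 → 194.
Rows: 436 × 27/26 = 452.77 → 453.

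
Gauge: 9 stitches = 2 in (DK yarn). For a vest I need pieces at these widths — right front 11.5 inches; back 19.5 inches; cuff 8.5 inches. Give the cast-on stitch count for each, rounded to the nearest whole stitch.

right front 52; back 88; cuff 38.

Rate = 9/2 = 4.5 sts per in.
right front: 11.5 × 4.5 = 51.75 → 52.
back: 19.5 × 4.5 = 87.75 → 88.
cuff: 8.5 × 4.5 = 38.25 → 38.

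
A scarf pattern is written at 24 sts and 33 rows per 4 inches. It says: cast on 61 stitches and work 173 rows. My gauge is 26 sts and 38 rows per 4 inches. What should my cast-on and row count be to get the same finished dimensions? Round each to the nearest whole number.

Stitches: 61 × 26/24 = 66.08 → 66.
Rows: 173 × 38/33 = 199.21 → 199.

Cast on 66 stitches; work 199 rows.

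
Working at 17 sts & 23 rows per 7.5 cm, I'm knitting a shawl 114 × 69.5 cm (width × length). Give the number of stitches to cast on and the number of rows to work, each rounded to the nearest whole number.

Stitch gauge = 17/7.5 = 2.267 sts/cm; 114 × 2.267 = 258.40 → 258 sts.
Row gauge = 23/7.5 = 3.067 rows/cm; 69.5 × 3.067 = 213.13 → 213 rows.

Cast on 258 stitches and work 213 rows.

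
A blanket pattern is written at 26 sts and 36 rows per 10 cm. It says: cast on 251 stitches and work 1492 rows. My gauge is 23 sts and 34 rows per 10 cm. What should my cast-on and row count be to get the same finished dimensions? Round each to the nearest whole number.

Stitches: 251 × 23/26 = 222.04 → 222.
Rows: 1492 × 34/36 = 1409.11 → 1409.

Cast on 222 stitches; work 1409 rows.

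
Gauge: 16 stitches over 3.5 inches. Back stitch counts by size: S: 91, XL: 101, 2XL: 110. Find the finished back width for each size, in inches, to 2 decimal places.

16/3.5 = 4.571 sts per in.
S: 91 / 4.571 = 19.906 → 19.91 in.
XL: 101 / 4.571 = 22.094 → 22.09 in.
2XL: 110 / 4.571 = 24.062 → 24.06 in.

S 19.91 inches; XL 22.09 inches; 2XL 24.06 inches.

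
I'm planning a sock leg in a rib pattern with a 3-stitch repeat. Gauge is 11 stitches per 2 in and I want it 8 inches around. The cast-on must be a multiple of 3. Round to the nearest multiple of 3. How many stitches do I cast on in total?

Cast on 45 stitches.

11 / 2 = 5.5 sts per inch.
8 × 5.5 = 44.00 sts.
Nearest multiple of 3: 45.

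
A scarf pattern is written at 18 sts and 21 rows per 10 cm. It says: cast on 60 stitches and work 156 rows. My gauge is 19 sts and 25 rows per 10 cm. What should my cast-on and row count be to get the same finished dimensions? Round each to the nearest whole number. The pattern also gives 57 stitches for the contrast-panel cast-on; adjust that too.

Stitches: 60 × 19/18 = 63.33 → 63.
Rows: 156 × 25/21 = 185.71 → 186.
contrast-panel cast-on: 57 × 19/18 = 60.17 → 60.

Cast on 63 stitches; work 186 rows; contrast-panel cast-on 60 stitches.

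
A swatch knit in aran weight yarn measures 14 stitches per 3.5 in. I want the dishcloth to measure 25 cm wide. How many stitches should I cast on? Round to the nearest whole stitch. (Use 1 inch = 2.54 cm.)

39 stitches.

25 cm = 9.84 in.
14 stitches / 3.5 in = 4 stitches per inch.
9.84 × 4 = 39.37 stitches.
Round to nearest → 39.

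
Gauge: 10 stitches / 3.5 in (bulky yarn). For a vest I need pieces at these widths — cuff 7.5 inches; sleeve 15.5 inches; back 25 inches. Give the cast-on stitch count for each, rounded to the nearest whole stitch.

cuff 21; sleeve 44; back 71.

Rate = 10/3.5 = 2.857 sts per in.
cuff: 7.5 × 2.857 = 21.43 → 21.
sleeve: 15.5 × 2.857 = 44.29 → 44.
back: 25 × 2.857 = 71.43 → 71.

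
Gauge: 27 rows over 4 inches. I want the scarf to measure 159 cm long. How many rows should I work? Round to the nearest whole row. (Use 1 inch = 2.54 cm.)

159 cm = 62.60 in.
27 rows / 4 in = 6.75 rows per inch.
62.60 × 6.75 = 422.54 rows.
Round to nearest → 423.

Work 423 rows.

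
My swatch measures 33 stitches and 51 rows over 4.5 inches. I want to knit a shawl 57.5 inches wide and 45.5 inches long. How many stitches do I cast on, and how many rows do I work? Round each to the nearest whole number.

Stitch gauge = 33/4.5 = 7.333 sts/in; 57.5 × 7.333 = 421.67 → 422 sts.
Row gauge = 51/4.5 = 11.333 rows/in; 45.5 × 11.333 = 515.67 → 516 rows.

Cast on 422 stitches and work 516 rows.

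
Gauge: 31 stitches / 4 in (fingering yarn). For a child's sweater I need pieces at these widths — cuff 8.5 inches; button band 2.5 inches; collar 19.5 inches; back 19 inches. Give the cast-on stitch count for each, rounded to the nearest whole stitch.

cuff 66; button band 19; collar 151; back 147.

Rate = 31/4 = 7.75 sts per in.
cuff: 8.5 × 7.75 = 65.88 → 66.
button band: 2.5 × 7.75 = 19.38 → 19.
collar: 19.5 × 7.75 = 151.12 → 151.
back: 19 × 7.75 = 147.25 → 147.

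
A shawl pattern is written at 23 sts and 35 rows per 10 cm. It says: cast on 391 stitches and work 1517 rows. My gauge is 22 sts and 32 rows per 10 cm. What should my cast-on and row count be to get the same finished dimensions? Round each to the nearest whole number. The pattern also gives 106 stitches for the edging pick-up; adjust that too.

Stitches: 391 × 22/23 = 374.00 → 374.
Rows: 1517 × 32/35 = 1386.97 → 1387.
edging pick-up: 106 × 22/23 = 101.39 → 101.

Cast on 374 stitches; work 1387 rows; edging pick-up 101 stitches.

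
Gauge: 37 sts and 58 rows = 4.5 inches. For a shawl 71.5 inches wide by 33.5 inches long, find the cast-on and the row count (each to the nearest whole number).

Cast on 588 stitches and work 432 rows.

Stitch gauge = 37/4.5 = 8.222 sts/in; 71.5 × 8.222 = 587.89 → 588 sts.
Row gauge = 58/4.5 = 12.889 rows/in; 33.5 × 12.889 = 431.78 → 432 rows.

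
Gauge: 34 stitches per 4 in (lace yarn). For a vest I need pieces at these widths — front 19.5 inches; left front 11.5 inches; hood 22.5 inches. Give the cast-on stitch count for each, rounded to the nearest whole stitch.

front 166; left front 98; hood 191.

Rate = 34/4 = 8.5 sts per in.
front: 19.5 × 8.5 = 165.75 → 166.
left front: 11.5 × 8.5 = 97.75 → 98.
hood: 22.5 × 8.5 = 191.25 → 191.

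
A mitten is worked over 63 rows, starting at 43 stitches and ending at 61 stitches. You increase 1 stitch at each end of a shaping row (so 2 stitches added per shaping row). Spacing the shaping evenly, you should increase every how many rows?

Stitches to add: |61 − 43| = 18.
Shaping rows needed: 18 / 2 = 9.
63 rows / 9 = every 7 rows.

Increase every 7th row.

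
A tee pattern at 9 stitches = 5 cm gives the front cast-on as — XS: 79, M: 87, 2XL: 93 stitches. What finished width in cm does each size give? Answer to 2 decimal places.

XS 43.89 cm; M 48.33 cm; 2XL 51.67 cm.

9/5 = 1.8 sts per cm.
XS: 79 / 1.8 = 43.889 → 43.89 cm.
M: 87 / 1.8 = 48.333 → 48.33 cm.
2XL: 93 / 1.8 = 51.667 → 51.67 cm.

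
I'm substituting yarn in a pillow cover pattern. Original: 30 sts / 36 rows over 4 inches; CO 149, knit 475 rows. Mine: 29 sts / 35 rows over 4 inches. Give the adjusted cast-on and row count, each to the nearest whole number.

Stitches: 149 × 29/30 = 144.03 → 144.
Rows: 475 × 35/36 = 461.81 → 462.

Cast on 144 stitches; work 462 rows.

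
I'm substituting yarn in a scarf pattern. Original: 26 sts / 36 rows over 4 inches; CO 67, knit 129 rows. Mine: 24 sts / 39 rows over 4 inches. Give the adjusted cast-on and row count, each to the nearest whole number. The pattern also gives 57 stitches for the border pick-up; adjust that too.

Cast on 62 stitches; work 140 rows; border pick-up 53 stitches.

Stitches: 67 × 24/26 = 61.85 → 62.
Rows: 129 × 39/36 = 139.75 → 140.
border pick-up: 57 × 24/26 = 52.62 → 53.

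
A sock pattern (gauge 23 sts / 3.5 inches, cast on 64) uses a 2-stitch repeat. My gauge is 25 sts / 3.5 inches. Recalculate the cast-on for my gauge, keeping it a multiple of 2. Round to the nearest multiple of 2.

64 × 25 / 23 = 69.57.
Nearest multiple of 2: 70.

CO 70 sts.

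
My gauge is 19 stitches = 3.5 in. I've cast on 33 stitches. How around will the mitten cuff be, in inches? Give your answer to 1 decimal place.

19 stitches / 3.5 inch = 5.429 stitches per inch.
33 / 5.429 = 6.08 inches.

6.1 inches.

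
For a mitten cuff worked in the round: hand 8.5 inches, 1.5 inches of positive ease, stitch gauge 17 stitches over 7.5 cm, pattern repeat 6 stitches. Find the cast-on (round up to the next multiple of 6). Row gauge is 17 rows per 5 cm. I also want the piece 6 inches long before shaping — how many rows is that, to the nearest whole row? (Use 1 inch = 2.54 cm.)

Finished = 8.5 + 1.5 = 10 inches.
10 inches × 2.54 = 25.40 cm.
17/7.5 = 2.267 sts per cm; 25.40 × 2.267 = 57.57 sts.
Next multiple of 6 → 60.
6 inches = 15.24 cm; × 3.4 = 51.82 → 52 rows.

Cast on 60 stitches; work 52 rows.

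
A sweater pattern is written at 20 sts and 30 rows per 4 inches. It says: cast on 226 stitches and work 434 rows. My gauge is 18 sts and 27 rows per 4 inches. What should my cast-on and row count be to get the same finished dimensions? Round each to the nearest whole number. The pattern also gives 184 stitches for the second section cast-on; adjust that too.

Stitches: 226 × 18/20 = 203.40 → 203.
Rows: 434 × 27/30 = 390.60 → 391.
second section cast-on: 184 × 18/20 = 165.60 → 166.

Cast on 203 stitches; work 391 rows; second section cast-on 166 stitches.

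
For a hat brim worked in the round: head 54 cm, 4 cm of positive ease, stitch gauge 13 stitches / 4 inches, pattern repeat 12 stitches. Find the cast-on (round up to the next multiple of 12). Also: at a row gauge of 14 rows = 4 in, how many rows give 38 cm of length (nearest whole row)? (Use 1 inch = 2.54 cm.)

Cast on 84 stitches; work 52 rows.

Finished = 54 + 4 = 58 cm.
58 cm × 1/2.54 = 22.83 inches.
13/4 = 3.25 sts per in; 22.83 × 3.25 = 74.21 sts.
Next multiple of 12 → 84.
38 cm = 14.96 inches; × 3.5 = 52.36 → 52 rows.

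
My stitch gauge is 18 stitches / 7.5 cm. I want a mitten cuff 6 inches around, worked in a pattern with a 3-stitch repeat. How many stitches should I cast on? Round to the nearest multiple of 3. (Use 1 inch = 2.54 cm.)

6 in = 6 × 2.54 = 15.24 cm.
18 / 7.5 = 2.4 sts/cm.
15.24 × 2.4 = 36.58 sts.
→ 36.

Cast on 36 stitches.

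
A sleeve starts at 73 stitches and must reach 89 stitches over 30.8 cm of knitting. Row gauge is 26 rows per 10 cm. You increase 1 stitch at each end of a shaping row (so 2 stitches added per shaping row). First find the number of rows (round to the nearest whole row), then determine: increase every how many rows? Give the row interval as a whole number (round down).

Rows = 30.8 × 2.6 = 80.1 → 80 rows.
Stitches to add: 16 → 8 shaping rows (at 2 st each).
80 / 8 = 10.00 → every 10 rows.

Increase every 10th row.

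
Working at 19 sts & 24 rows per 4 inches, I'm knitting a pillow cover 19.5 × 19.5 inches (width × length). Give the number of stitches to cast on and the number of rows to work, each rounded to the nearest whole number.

Cast on 93 stitches and work 117 rows.

Stitch gauge = 19/4 = 4.75 sts/in; 19.5 × 4.75 = 92.62 → 93 sts.
Row gauge = 24/4 = 6 rows/in; 19.5 × 6 = 117.00 → 117 rows.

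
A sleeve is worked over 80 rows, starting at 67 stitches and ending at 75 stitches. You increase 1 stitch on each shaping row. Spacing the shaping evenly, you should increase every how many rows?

Stitches to add: |75 − 67| = 8.
Shaping rows needed: 8 / 1 = 8.
80 rows / 8 = every 10 rows.

Increase every 10th row.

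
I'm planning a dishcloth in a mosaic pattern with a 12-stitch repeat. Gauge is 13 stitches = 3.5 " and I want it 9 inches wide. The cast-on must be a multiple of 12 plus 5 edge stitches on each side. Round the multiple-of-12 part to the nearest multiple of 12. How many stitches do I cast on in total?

Cast on 34 stitches.

13 / 3.5 = 3.714 sts per inch.
9 × 3.714 = 33.43 sts.
Less 10 edge sts → 23.43 for the repeat.
Nearest multiple of 12: 24.
Add back 10 edge sts → 34.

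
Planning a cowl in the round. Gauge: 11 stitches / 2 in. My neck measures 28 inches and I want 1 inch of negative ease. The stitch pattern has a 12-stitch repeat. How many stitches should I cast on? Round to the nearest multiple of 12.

Cast on 144 stitches.

Finished = 28 − 1 = 27 inches.
11 / 2 = 5.5 sts/in.
27 × 5.5 = 148.50 sts.
Nearest multiple of 12: 144.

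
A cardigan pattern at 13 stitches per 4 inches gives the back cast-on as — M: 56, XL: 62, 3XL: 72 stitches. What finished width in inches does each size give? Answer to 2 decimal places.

M 17.23 inches; XL 19.08 inches; 3XL 22.15 inches.

13/4 = 3.25 sts per in.
M: 56 / 3.25 = 17.231 → 17.23 in.
XL: 62 / 3.25 = 19.077 → 19.08 in.
3XL: 72 / 3.25 = 22.154 → 22.15 in.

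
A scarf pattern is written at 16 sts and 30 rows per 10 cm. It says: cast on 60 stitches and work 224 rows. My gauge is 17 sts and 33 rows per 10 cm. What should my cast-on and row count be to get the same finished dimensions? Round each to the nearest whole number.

Stitches: 60 × 17/16 = 63.75 → 64.
Rows: 224 × 33/30 = 246.40 → 246.

Cast on 64 stitches; work 246 rows.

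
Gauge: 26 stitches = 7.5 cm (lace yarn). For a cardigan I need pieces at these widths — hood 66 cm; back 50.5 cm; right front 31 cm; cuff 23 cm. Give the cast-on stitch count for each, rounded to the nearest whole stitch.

hood 229; back 175; right front 107; cuff 80.

Rate = 26/7.5 = 3.467 sts per cm.
hood: 66 × 3.467 = 228.80 → 229.
back: 50.5 × 3.467 = 175.07 → 175.
right front: 31 × 3.467 = 107.47 → 107.
cuff: 23 × 3.467 = 79.73 → 80.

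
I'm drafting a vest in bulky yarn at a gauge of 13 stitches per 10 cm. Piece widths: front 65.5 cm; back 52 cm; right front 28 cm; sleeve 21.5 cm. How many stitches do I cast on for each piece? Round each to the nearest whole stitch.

front 85; back 68; right front 36; sleeve 28.

Rate = 13/10 = 1.3 sts per cm.
front: 65.5 × 1.3 = 85.15 → 85.
back: 52 × 1.3 = 67.60 → 68.
right front: 28 × 1.3 = 36.40 → 36.
sleeve: 21.5 × 1.3 = 27.95 → 28.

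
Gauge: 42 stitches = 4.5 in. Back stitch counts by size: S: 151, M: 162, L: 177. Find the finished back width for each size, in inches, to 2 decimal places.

42/4.5 = 9.333 sts per in.
S: 151 / 9.333 = 16.179 → 16.18 in.
M: 162 / 9.333 = 17.357 → 17.36 in.
L: 177 / 9.333 = 18.964 → 18.96 in.

S 16.18 inches; M 17.36 inches; L 18.96 inches.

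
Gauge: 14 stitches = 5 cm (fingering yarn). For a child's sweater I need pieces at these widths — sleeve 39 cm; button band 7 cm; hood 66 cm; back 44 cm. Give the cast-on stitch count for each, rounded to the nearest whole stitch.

sleeve 109; button band 20; hood 185; back 123.

Rate = 14/5 = 2.8 sts per cm.
sleeve: 39 × 2.8 = 109.20 → 109.
button band: 7 × 2.8 = 19.60 → 20.
hood: 66 × 2.8 = 184.80 → 185.
back: 44 × 2.8 = 123.20 → 123.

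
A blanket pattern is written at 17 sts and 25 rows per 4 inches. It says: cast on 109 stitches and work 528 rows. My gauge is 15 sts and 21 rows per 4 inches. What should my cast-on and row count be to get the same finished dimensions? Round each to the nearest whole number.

Cast on 96 stitches; work 444 rows.

Stitches: 109 × 15/17 = 96.18 → 96.
Rows: 528 × 21/25 = 443.52 → 444.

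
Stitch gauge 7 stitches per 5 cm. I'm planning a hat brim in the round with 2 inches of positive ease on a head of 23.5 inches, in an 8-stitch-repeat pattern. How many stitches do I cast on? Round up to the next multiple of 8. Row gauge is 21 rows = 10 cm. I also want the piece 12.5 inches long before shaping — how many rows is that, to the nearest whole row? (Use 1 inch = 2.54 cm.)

Cast on 96 stitches; work 67 rows.

Finished = 23.5 + 2 = 25.5 inches.
25.5 inches × 2.54 = 64.77 cm.
7/5 = 1.4 sts per cm; 64.77 × 1.4 = 90.68 sts.
Next multiple of 8 → 96.
12.5 inches = 31.75 cm; × 2.1 = 66.67 → 67 rows.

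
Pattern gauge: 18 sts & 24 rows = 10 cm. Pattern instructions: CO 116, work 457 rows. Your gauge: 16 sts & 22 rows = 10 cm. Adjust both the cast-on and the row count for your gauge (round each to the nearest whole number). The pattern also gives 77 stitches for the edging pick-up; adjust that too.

Stitches: 116 × 16/18 = 103.11 → 103.
Rows: 457 × 22/24 = 418.92 → 419.
edging pick-up: 77 × 16/18 = 68.44 → 68.

Cast on 103 stitches; work 419 rows; edging pick-up 68 stitches.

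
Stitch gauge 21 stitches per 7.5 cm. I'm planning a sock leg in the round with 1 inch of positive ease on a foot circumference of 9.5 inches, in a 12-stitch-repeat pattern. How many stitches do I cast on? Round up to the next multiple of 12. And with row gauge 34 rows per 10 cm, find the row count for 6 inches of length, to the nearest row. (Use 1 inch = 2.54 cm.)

Cast on 84 stitches; work 52 rows.

Finished = 9.5 + 1 = 10.5 inches.
10.5 inches × 2.54 = 26.67 cm.
21/7.5 = 2.8 sts per cm; 26.67 × 2.8 = 74.68 sts.
Next multiple of 12 → 84.
6 inches = 15.24 cm; × 3.4 = 51.82 → 52 rows.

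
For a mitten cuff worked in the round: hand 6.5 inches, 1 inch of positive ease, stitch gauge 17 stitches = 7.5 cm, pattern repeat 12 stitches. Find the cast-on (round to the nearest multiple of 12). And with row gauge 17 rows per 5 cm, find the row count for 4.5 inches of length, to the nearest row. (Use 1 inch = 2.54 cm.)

Cast on 48 stitches; work 39 rows.

Finished = 6.5 + 1 = 7.5 inches.
7.5 inches × 2.54 = 19.05 cm.
17/7.5 = 2.267 sts per cm; 19.05 × 2.267 = 43.18 sts.
Nearest multiple of 12 → 48.
4.5 inches = 11.43 cm; × 3.4 = 38.86 → 39 rows.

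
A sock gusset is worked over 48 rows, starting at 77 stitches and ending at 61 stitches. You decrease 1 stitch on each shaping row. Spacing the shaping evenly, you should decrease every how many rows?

Stitches to remove: |61 − 77| = 16.
Shaping rows needed: 16 / 1 = 16.
48 rows / 16 = every 3 rows.

Decrease every 3rd row.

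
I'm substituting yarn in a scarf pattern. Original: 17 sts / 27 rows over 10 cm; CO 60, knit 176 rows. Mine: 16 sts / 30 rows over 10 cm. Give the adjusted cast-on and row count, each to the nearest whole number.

Stitches: 60 × 16/17 = 56.47 → 56.
Rows: 176 × 30/27 = 195.56 → 196.

Cast on 56 stitches; work 196 rows.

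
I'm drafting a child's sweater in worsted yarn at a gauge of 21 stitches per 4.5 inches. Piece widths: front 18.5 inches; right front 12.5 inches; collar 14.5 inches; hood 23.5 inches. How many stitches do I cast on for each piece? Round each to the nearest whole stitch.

front 86; right front 58; collar 68; hood 110.

Rate = 21/4.5 = 4.667 sts per in.
front: 18.5 × 4.667 = 86.33 → 86.
right front: 12.5 × 4.667 = 58.33 → 58.
collar: 14.5 × 4.667 = 67.67 → 68.
hood: 23.5 × 4.667 = 109.67 → 110.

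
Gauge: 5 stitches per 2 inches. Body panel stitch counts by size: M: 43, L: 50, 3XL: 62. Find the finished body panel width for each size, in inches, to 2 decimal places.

M 17.20 inches; L 20.00 inches; 3XL 24.80 inches.

5/2 = 2.5 sts per in.
M: 43 / 2.5 = 17.200 → 17.20 in.
L: 50 / 2.5 = 20.000 → 20.00 in.
3XL: 62 / 2.5 = 24.800 → 24.80 in.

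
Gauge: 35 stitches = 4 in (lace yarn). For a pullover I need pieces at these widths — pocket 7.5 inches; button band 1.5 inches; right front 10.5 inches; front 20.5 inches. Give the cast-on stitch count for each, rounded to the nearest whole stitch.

pocket 66; button band 13; right front 92; front 179.

Rate = 35/4 = 8.75 sts per in.
pocket: 7.5 × 8.75 = 65.62 → 66.
button band: 1.5 × 8.75 = 13.12 → 13.
right front: 10.5 × 8.75 = 91.88 → 92.
front: 20.5 × 8.75 = 179.38 → 179.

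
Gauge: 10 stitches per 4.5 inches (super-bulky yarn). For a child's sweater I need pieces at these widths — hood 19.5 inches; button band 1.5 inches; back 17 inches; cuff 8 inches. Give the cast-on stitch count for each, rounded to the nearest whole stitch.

Rate = 10/4.5 = 2.222 sts per in.
hood: 19.5 × 2.222 = 43.33 → 43.
button band: 1.5 × 2.222 = 3.33 → 3.
back: 17 × 2.222 = 37.78 → 38.
cuff: 8 × 2.222 = 17.78 → 18.

hood 43; button band 3; back 38; cuff 18.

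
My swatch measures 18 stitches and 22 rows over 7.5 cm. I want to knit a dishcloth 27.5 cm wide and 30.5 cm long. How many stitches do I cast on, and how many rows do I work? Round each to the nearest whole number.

Cast on 66 stitches and work 89 rows.

Stitch gauge = 18/7.5 = 2.4 sts/cm; 27.5 × 2.4 = 66.00 → 66 sts.
Row gauge = 22/7.5 = 2.933 rows/cm; 30.5 × 2.933 = 89.47 → 89 rows.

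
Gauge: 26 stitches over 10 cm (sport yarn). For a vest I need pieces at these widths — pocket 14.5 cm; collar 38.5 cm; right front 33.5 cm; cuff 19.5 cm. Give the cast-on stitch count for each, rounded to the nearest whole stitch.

Rate = 26/10 = 2.6 sts per cm.
pocket: 14.5 × 2.6 = 37.70 → 38.
collar: 38.5 × 2.6 = 100.10 → 100.
right front: 33.5 × 2.6 = 87.10 → 87.
cuff: 19.5 × 2.6 = 50.70 → 51.

pocket 38; collar 100; right front 87; cuff 51.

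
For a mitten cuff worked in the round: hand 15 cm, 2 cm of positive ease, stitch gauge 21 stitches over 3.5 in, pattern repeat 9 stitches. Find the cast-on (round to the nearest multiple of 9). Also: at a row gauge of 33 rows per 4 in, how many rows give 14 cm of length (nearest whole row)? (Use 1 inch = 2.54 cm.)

Finished = 15 + 2 = 17 cm.
17 cm × 1/2.54 = 6.69 inches.
21/3.5 = 6 sts per in; 6.69 × 6 = 40.16 sts.
Nearest multiple of 9 → 36.
14 cm = 5.51 inches; × 8.25 = 45.47 → 45 rows.

Cast on 36 stitches; work 45 rows.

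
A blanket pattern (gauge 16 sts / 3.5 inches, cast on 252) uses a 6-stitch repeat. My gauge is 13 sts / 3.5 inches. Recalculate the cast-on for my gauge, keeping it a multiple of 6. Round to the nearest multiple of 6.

204 stitches.

252 × 13 / 16 = 204.75.
Nearest multiple of 6: 204.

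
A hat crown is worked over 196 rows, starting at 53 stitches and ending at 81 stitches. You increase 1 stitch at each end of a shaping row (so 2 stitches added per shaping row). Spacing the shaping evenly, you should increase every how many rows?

Increase every 14th row.

Stitches to add: |81 − 53| = 28.
Shaping rows needed: 28 / 2 = 14.
196 rows / 14 = every 14 rows.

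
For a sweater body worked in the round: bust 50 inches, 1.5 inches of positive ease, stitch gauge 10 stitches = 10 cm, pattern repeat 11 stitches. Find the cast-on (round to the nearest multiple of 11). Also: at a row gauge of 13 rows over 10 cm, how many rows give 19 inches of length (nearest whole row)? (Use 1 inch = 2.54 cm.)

Cast on 132 stitches; work 63 rows.

Finished = 50 + 1.5 = 51.5 inches.
51.5 inches × 2.54 = 130.81 cm.
10/10 = 1 sts per cm; 130.81 × 1 = 130.81 sts.
Nearest multiple of 11 → 132.
19 inches = 48.26 cm; × 1.3 = 62.74 → 63 rows.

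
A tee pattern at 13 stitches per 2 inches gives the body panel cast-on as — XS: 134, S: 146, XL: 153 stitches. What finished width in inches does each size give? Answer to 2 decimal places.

13/2 = 6.5 sts per in.
XS: 134 / 6.5 = 20.615 → 20.62 in.
S: 146 / 6.5 = 22.462 → 22.46 in.
XL: 153 / 6.5 = 23.538 → 23.54 in.

XS 20.62 inches; S 22.46 inches; XL 23.54 inches.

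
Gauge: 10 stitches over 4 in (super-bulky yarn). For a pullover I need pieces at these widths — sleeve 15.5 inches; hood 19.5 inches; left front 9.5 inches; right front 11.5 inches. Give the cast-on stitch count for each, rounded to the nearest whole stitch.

Rate = 10/4 = 2.5 sts per in.
sleeve: 15.5 × 2.5 = 38.75 → 39.
hood: 19.5 × 2.5 = 48.75 → 49.
left front: 9.5 × 2.5 = 23.75 → 24.
right front: 11.5 × 2.5 = 28.75 → 29.

sleeve 39; hood 49; left front 24; right front 29.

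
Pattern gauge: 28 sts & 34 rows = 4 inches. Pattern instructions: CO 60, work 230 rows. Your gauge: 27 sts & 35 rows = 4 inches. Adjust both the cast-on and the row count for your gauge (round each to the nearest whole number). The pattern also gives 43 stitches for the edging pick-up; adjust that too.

Cast on 58 stitches; work 237 rows; edging pick-up 41 stitches.

Stitches: 60 × 27/28 = 57.86 → 58.
Rows: 230 × 35/34 = 236.76 → 237.
edging pick-up: 43 × 27/28 = 41.46 → 41.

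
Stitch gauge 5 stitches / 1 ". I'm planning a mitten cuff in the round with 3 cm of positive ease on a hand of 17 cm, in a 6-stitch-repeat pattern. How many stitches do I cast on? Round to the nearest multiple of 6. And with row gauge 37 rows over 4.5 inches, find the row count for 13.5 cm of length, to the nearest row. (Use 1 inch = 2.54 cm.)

Cast on 42 stitches; work 44 rows.

Finished = 17 + 3 = 20 cm.
20 cm × 1/2.54 = 7.87 inches.
5/1 = 5 sts per in; 7.87 × 5 = 39.37 sts.
Nearest multiple of 6 → 42.
13.5 cm = 5.31 inches; × 8.222 = 43.70 → 44 rows.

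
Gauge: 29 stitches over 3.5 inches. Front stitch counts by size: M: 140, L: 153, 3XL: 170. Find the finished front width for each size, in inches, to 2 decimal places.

29/3.5 = 8.286 sts per in.
M: 140 / 8.286 = 16.897 → 16.90 in.
L: 153 / 8.286 = 18.466 → 18.47 in.
3XL: 170 / 8.286 = 20.517 → 20.52 in.

M 16.90 inches; L 18.47 inches; 3XL 20.52 inches.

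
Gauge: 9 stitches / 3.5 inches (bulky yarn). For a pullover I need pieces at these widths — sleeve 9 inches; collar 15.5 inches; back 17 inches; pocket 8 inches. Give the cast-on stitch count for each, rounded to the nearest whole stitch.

Rate = 9/3.5 = 2.571 sts per in.
sleeve: 9 × 2.571 = 23.14 → 23.
collar: 15.5 × 2.571 = 39.86 → 40.
back: 17 × 2.571 = 43.71 → 44.
pocket: 8 × 2.571 = 20.57 → 21.

sleeve 23; collar 40; back 44; pocket 21.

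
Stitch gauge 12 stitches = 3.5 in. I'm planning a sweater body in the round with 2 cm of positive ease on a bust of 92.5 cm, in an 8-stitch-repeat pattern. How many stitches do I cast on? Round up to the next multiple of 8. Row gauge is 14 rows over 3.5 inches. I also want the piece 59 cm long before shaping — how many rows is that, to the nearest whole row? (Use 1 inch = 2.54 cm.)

Cast on 128 stitches; work 93 rows.

Finished = 92.5 + 2 = 94.5 cm.
94.5 cm × 1/2.54 = 37.20 inches.
12/3.5 = 3.429 sts per in; 37.20 × 3.429 = 127.56 sts.
Next multiple of 8 → 128.
59 cm = 23.23 inches; × 4 = 92.91 → 93 rows.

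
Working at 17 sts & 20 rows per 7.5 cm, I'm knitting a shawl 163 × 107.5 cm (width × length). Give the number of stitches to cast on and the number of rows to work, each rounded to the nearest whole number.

Stitch gauge = 17/7.5 = 2.267 sts/cm; 163 × 2.267 = 369.47 → 369 sts.
Row gauge = 20/7.5 = 2.667 rows/cm; 107.5 × 2.667 = 286.67 → 287 rows.

Cast on 369 stitches and work 287 rows.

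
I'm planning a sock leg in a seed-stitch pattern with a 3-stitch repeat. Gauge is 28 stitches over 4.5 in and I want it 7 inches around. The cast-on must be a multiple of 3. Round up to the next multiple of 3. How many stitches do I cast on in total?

Cast on 45 stitches.

28 / 4.5 = 6.222 sts per inch.
7 × 6.222 = 43.56 sts.
Next multiple of 3: 45.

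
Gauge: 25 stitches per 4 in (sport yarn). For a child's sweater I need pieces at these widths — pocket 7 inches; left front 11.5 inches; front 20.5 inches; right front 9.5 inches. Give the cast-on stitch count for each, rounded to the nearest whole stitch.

pocket 44; left front 72; front 128; right front 59.

Rate = 25/4 = 6.25 sts per in.
pocket: 7 × 6.25 = 43.75 → 44.
left front: 11.5 × 6.25 = 71.88 → 72.
front: 20.5 × 6.25 = 128.12 → 128.
right front: 9.5 × 6.25 = 59.38 → 59.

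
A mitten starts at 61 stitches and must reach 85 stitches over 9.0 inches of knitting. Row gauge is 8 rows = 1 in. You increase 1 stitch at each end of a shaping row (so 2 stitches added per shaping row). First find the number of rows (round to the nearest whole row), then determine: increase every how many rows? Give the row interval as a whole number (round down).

Increase every 6th row.

Rows = 9.0 × 8 = 72.0 → 72 rows.
Stitches to add: 24 → 12 shaping rows (at 2 st each).
72 / 12 = 6.00 → every 6 rows.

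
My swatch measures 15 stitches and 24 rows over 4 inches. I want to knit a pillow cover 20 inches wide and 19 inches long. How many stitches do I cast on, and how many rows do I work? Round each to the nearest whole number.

Cast on 75 stitches and work 114 rows.

Stitch gauge = 15/4 = 3.75 sts/in; 20 × 3.75 = 75.00 → 75 sts.
Row gauge = 24/4 = 6 rows/in; 19 × 6 = 114.00 → 114 rows.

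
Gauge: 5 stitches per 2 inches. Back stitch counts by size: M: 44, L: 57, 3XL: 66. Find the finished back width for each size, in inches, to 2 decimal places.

5/2 = 2.5 sts per in.
M: 44 / 2.5 = 17.600 → 17.60 in.
L: 57 / 2.5 = 22.800 → 22.80 in.
3XL: 66 / 2.5 = 26.400 → 26.40 in.

M 17.60 inches; L 22.80 inches; 3XL 26.40 inches.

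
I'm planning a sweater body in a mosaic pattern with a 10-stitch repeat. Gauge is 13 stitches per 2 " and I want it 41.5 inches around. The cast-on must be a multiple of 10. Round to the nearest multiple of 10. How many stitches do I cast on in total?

Cast on 270 stitches.

13 / 2 = 6.5 sts per inch.
41.5 × 6.5 = 269.75 sts.
Nearest multiple of 10: 270.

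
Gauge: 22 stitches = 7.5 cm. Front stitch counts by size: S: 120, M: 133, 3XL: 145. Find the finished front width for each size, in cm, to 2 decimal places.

S 40.91 cm; M 45.34 cm; 3XL 49.43 cm.

22/7.5 = 2.933 sts per cm.
S: 120 / 2.933 = 40.909 → 40.91 cm.
M: 133 / 2.933 = 45.341 → 45.34 cm.
3XL: 145 / 2.933 = 49.432 → 49.43 cm.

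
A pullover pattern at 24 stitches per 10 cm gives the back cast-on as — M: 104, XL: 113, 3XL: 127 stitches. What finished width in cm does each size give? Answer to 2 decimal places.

24/10 = 2.4 sts per cm.
M: 104 / 2.4 = 43.333 → 43.33 cm.
XL: 113 / 2.4 = 47.083 → 47.08 cm.
3XL: 127 / 2.4 = 52.917 → 52.92 cm.

M 43.33 cm; XL 47.08 cm; 3XL 52.92 cm.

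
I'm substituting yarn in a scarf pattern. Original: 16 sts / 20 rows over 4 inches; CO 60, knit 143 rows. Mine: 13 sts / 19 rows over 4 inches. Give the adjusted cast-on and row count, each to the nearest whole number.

Stitches: 60 × 13/16 = 48.75 → 49.
Rows: 143 × 19/20 = 135.85 → 136.

Cast on 49 stitches; work 136 rows.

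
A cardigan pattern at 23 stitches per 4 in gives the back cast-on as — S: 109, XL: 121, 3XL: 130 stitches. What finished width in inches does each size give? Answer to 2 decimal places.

23/4 = 5.75 sts per in.
S: 109 / 5.75 = 18.957 → 18.96 in.
XL: 121 / 5.75 = 21.043 → 21.04 in.
3XL: 130 / 5.75 = 22.609 → 22.61 in.

S 18.96 inches; XL 21.04 inches; 3XL 22.61 inches.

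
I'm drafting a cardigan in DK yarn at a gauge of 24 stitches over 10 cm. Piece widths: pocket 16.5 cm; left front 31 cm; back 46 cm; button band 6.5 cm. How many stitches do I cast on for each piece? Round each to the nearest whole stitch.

pocket 40; left front 74; back 110; button band 16.

Rate = 24/10 = 2.4 sts per cm.
pocket: 16.5 × 2.4 = 39.60 → 40.
left front: 31 × 2.4 = 74.40 → 74.
back: 46 × 2.4 = 110.40 → 110.
button band: 6.5 × 2.4 = 15.60 → 16.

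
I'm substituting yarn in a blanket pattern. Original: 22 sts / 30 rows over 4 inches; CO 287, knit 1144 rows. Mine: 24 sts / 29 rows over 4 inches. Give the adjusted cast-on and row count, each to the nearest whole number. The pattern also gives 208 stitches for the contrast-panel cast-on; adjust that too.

Cast on 313 stitches; work 1106 rows; contrast-panel cast-on 227 stitches.

Stitches: 287 × 24/22 = 313.09 → 313.
Rows: 1144 × 29/30 = 1105.87 → 1106.
contrast-panel cast-on: 208 × 24/22 = 226.91 → 227.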